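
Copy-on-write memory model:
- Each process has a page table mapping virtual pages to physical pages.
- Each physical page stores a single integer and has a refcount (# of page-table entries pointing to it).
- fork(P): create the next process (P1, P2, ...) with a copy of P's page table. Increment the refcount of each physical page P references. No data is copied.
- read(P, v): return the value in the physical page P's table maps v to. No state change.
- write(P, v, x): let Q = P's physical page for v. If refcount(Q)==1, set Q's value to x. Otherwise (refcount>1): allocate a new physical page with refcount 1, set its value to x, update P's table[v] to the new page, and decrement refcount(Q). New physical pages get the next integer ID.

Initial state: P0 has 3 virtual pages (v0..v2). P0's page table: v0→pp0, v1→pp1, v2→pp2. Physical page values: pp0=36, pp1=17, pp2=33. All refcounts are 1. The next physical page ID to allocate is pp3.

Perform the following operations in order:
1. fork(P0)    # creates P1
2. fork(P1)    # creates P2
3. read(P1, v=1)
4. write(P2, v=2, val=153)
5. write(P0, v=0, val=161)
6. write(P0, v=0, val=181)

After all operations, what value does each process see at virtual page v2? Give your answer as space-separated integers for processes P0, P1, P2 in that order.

Op 1: fork(P0) -> P1. 3 ppages; refcounts: pp0:2 pp1:2 pp2:2
Op 2: fork(P1) -> P2. 3 ppages; refcounts: pp0:3 pp1:3 pp2:3
Op 3: read(P1, v1) -> 17. No state change.
Op 4: write(P2, v2, 153). refcount(pp2)=3>1 -> COPY to pp3. 4 ppages; refcounts: pp0:3 pp1:3 pp2:2 pp3:1
Op 5: write(P0, v0, 161). refcount(pp0)=3>1 -> COPY to pp4. 5 ppages; refcounts: pp0:2 pp1:3 pp2:2 pp3:1 pp4:1
Op 6: write(P0, v0, 181). refcount(pp4)=1 -> write in place. 5 ppages; refcounts: pp0:2 pp1:3 pp2:2 pp3:1 pp4:1
P0: v2 -> pp2 = 33
P1: v2 -> pp2 = 33
P2: v2 -> pp3 = 153

Answer: 33 33 153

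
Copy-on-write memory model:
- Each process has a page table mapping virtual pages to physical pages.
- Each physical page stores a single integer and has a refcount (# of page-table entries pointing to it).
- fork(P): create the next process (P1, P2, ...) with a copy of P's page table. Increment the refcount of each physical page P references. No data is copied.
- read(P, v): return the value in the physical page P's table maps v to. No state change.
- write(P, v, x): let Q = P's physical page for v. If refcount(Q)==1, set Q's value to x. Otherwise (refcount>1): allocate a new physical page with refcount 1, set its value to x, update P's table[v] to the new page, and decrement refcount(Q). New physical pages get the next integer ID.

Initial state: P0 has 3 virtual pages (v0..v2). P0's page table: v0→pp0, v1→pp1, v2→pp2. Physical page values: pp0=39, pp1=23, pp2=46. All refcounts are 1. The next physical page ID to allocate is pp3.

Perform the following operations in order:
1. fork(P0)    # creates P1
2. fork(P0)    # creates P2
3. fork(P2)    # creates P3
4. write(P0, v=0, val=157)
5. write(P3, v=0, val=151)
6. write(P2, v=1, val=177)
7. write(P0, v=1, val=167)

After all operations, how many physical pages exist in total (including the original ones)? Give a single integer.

Op 1: fork(P0) -> P1. 3 ppages; refcounts: pp0:2 pp1:2 pp2:2
Op 2: fork(P0) -> P2. 3 ppages; refcounts: pp0:3 pp1:3 pp2:3
Op 3: fork(P2) -> P3. 3 ppages; refcounts: pp0:4 pp1:4 pp2:4
Op 4: write(P0, v0, 157). refcount(pp0)=4>1 -> COPY to pp3. 4 ppages; refcounts: pp0:3 pp1:4 pp2:4 pp3:1
Op 5: write(P3, v0, 151). refcount(pp0)=3>1 -> COPY to pp4. 5 ppages; refcounts: pp0:2 pp1:4 pp2:4 pp3:1 pp4:1
Op 6: write(P2, v1, 177). refcount(pp1)=4>1 -> COPY to pp5. 6 ppages; refcounts: pp0:2 pp1:3 pp2:4 pp3:1 pp4:1 pp5:1
Op 7: write(P0, v1, 167). refcount(pp1)=3>1 -> COPY to pp6. 7 ppages; refcounts: pp0:2 pp1:2 pp2:4 pp3:1 pp4:1 pp5:1 pp6:1

Answer: 7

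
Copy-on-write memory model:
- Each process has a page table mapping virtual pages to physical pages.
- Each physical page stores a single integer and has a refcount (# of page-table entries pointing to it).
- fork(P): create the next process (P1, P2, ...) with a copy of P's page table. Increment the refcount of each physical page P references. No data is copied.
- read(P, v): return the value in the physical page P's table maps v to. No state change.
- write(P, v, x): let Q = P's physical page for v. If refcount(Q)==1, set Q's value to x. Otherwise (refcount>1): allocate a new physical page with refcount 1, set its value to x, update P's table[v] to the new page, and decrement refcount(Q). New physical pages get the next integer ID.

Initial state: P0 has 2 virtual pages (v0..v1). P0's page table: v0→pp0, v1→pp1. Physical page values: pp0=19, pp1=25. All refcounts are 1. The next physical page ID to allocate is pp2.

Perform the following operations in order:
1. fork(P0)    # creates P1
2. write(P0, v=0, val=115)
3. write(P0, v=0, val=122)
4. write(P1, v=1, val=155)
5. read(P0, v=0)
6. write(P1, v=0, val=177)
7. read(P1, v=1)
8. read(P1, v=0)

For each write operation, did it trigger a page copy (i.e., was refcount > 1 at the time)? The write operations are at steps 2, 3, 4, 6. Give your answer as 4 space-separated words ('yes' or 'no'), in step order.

Op 1: fork(P0) -> P1. 2 ppages; refcounts: pp0:2 pp1:2
Op 2: write(P0, v0, 115). refcount(pp0)=2>1 -> COPY to pp2. 3 ppages; refcounts: pp0:1 pp1:2 pp2:1
Op 3: write(P0, v0, 122). refcount(pp2)=1 -> write in place. 3 ppages; refcounts: pp0:1 pp1:2 pp2:1
Op 4: write(P1, v1, 155). refcount(pp1)=2>1 -> COPY to pp3. 4 ppages; refcounts: pp0:1 pp1:1 pp2:1 pp3:1
Op 5: read(P0, v0) -> 122. No state change.
Op 6: write(P1, v0, 177). refcount(pp0)=1 -> write in place. 4 ppages; refcounts: pp0:1 pp1:1 pp2:1 pp3:1
Op 7: read(P1, v1) -> 155. No state change.
Op 8: read(P1, v0) -> 177. No state change.

yes no yes no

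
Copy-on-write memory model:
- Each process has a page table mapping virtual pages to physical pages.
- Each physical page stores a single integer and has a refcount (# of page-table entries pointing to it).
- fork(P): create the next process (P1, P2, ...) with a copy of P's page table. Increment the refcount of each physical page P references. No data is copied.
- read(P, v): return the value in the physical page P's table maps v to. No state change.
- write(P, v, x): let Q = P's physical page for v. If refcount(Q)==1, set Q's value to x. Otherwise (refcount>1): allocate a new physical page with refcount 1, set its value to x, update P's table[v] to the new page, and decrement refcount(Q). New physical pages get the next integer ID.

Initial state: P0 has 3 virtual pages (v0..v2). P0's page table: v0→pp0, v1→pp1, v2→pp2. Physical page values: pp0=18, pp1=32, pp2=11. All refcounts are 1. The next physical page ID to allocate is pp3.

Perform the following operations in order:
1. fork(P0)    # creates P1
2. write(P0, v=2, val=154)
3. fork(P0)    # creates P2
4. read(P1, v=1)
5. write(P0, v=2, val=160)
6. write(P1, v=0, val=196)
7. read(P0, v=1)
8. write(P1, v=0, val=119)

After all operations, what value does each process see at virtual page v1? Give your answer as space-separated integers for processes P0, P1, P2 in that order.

Op 1: fork(P0) -> P1. 3 ppages; refcounts: pp0:2 pp1:2 pp2:2
Op 2: write(P0, v2, 154). refcount(pp2)=2>1 -> COPY to pp3. 4 ppages; refcounts: pp0:2 pp1:2 pp2:1 pp3:1
Op 3: fork(P0) -> P2. 4 ppages; refcounts: pp0:3 pp1:3 pp2:1 pp3:2
Op 4: read(P1, v1) -> 32. No state change.
Op 5: write(P0, v2, 160). refcount(pp3)=2>1 -> COPY to pp4. 5 ppages; refcounts: pp0:3 pp1:3 pp2:1 pp3:1 pp4:1
Op 6: write(P1, v0, 196). refcount(pp0)=3>1 -> COPY to pp5. 6 ppages; refcounts: pp0:2 pp1:3 pp2:1 pp3:1 pp4:1 pp5:1
Op 7: read(P0, v1) -> 32. No state change.
Op 8: write(P1, v0, 119). refcount(pp5)=1 -> write in place. 6 ppages; refcounts: pp0:2 pp1:3 pp2:1 pp3:1 pp4:1 pp5:1
P0: v1 -> pp1 = 32
P1: v1 -> pp1 = 32
P2: v1 -> pp1 = 32

Answer: 32 32 32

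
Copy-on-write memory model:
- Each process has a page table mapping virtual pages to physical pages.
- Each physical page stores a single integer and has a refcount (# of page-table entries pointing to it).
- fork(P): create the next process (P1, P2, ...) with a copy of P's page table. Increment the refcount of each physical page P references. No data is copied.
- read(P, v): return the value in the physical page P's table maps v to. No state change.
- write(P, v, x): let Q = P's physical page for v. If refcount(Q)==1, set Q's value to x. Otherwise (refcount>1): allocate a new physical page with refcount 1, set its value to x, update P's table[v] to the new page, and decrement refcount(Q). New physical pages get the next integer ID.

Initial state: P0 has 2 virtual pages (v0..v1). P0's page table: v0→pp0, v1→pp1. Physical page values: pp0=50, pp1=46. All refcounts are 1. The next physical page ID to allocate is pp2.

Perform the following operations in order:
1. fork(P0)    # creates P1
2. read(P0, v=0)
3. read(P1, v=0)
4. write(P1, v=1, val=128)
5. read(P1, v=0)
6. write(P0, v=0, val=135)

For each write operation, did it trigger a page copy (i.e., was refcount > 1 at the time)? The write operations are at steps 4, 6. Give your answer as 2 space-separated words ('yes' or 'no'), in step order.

Op 1: fork(P0) -> P1. 2 ppages; refcounts: pp0:2 pp1:2
Op 2: read(P0, v0) -> 50. No state change.
Op 3: read(P1, v0) -> 50. No state change.
Op 4: write(P1, v1, 128). refcount(pp1)=2>1 -> COPY to pp2. 3 ppages; refcounts: pp0:2 pp1:1 pp2:1
Op 5: read(P1, v0) -> 50. No state change.
Op 6: write(P0, v0, 135). refcount(pp0)=2>1 -> COPY to pp3. 4 ppages; refcounts: pp0:1 pp1:1 pp2:1 pp3:1

yes yes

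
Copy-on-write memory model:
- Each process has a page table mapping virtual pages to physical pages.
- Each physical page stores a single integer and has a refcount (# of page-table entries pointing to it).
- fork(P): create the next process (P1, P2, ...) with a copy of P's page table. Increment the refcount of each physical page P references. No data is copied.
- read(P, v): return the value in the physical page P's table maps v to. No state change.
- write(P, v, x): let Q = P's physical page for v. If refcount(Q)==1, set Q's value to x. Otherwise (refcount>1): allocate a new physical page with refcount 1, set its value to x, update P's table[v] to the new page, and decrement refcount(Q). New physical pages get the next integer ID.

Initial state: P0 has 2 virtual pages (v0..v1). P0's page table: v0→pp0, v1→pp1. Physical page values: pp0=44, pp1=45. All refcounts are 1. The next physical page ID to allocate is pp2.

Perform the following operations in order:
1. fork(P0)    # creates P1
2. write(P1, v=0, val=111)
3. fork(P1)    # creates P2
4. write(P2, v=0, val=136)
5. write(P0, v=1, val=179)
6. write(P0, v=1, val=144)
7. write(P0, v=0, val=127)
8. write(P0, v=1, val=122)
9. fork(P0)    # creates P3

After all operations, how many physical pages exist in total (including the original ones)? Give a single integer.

Answer: 5

Derivation:
Op 1: fork(P0) -> P1. 2 ppages; refcounts: pp0:2 pp1:2
Op 2: write(P1, v0, 111). refcount(pp0)=2>1 -> COPY to pp2. 3 ppages; refcounts: pp0:1 pp1:2 pp2:1
Op 3: fork(P1) -> P2. 3 ppages; refcounts: pp0:1 pp1:3 pp2:2
Op 4: write(P2, v0, 136). refcount(pp2)=2>1 -> COPY to pp3. 4 ppages; refcounts: pp0:1 pp1:3 pp2:1 pp3:1
Op 5: write(P0, v1, 179). refcount(pp1)=3>1 -> COPY to pp4. 5 ppages; refcounts: pp0:1 pp1:2 pp2:1 pp3:1 pp4:1
Op 6: write(P0, v1, 144). refcount(pp4)=1 -> write in place. 5 ppages; refcounts: pp0:1 pp1:2 pp2:1 pp3:1 pp4:1
Op 7: write(P0, v0, 127). refcount(pp0)=1 -> write in place. 5 ppages; refcounts: pp0:1 pp1:2 pp2:1 pp3:1 pp4:1
Op 8: write(P0, v1, 122). refcount(pp4)=1 -> write in place. 5 ppages; refcounts: pp0:1 pp1:2 pp2:1 pp3:1 pp4:1
Op 9: fork(P0) -> P3. 5 ppages; refcounts: pp0:2 pp1:2 pp2:1 pp3:1 pp4:2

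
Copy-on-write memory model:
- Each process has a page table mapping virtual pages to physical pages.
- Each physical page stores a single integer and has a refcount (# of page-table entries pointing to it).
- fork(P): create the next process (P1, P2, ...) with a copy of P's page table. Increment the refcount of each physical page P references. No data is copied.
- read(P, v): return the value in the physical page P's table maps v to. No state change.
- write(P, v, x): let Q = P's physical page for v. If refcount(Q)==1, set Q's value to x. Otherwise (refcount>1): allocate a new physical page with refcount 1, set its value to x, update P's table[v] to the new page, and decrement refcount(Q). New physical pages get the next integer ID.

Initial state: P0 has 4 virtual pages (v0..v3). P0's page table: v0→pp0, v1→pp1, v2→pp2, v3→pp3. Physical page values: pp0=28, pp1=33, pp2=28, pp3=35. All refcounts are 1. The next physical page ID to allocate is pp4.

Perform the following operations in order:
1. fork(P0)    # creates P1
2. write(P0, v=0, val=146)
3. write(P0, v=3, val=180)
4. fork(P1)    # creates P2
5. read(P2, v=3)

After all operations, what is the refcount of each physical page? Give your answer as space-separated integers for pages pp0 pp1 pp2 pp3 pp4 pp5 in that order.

Op 1: fork(P0) -> P1. 4 ppages; refcounts: pp0:2 pp1:2 pp2:2 pp3:2
Op 2: write(P0, v0, 146). refcount(pp0)=2>1 -> COPY to pp4. 5 ppages; refcounts: pp0:1 pp1:2 pp2:2 pp3:2 pp4:1
Op 3: write(P0, v3, 180). refcount(pp3)=2>1 -> COPY to pp5. 6 ppages; refcounts: pp0:1 pp1:2 pp2:2 pp3:1 pp4:1 pp5:1
Op 4: fork(P1) -> P2. 6 ppages; refcounts: pp0:2 pp1:3 pp2:3 pp3:2 pp4:1 pp5:1
Op 5: read(P2, v3) -> 35. No state change.

Answer: 2 3 3 2 1 1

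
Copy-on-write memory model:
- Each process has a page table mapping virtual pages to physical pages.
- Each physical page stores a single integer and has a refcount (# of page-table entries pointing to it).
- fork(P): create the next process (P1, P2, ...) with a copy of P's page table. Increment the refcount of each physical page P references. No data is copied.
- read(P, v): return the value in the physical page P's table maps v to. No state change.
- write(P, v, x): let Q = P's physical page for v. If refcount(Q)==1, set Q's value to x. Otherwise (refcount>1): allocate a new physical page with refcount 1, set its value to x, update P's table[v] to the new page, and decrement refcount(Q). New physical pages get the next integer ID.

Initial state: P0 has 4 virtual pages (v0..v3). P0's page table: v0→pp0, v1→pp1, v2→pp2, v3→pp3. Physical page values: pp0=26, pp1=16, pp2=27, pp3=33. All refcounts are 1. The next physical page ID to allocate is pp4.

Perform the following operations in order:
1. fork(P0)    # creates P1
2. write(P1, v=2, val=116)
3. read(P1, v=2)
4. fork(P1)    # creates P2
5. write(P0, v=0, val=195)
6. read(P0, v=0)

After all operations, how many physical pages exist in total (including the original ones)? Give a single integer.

Answer: 6

Derivation:
Op 1: fork(P0) -> P1. 4 ppages; refcounts: pp0:2 pp1:2 pp2:2 pp3:2
Op 2: write(P1, v2, 116). refcount(pp2)=2>1 -> COPY to pp4. 5 ppages; refcounts: pp0:2 pp1:2 pp2:1 pp3:2 pp4:1
Op 3: read(P1, v2) -> 116. No state change.
Op 4: fork(P1) -> P2. 5 ppages; refcounts: pp0:3 pp1:3 pp2:1 pp3:3 pp4:2
Op 5: write(P0, v0, 195). refcount(pp0)=3>1 -> COPY to pp5. 6 ppages; refcounts: pp0:2 pp1:3 pp2:1 pp3:3 pp4:2 pp5:1
Op 6: read(P0, v0) -> 195. No state change.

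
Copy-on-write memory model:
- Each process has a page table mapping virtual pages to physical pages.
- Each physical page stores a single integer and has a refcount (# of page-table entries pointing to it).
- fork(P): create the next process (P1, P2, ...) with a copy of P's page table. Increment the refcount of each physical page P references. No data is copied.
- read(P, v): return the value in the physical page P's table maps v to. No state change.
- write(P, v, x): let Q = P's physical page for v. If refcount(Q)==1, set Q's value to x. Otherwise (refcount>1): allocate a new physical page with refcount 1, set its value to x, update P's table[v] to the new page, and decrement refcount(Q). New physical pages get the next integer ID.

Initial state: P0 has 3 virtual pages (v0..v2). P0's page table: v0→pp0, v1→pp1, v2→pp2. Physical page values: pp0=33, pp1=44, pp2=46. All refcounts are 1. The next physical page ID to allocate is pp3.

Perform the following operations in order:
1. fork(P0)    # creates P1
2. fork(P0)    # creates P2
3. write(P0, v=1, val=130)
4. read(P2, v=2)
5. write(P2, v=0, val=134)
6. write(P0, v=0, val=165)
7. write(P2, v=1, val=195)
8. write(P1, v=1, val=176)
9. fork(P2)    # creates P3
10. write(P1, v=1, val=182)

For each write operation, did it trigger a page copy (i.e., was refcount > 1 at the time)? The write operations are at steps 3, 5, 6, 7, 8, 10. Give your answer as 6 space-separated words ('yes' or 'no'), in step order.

Op 1: fork(P0) -> P1. 3 ppages; refcounts: pp0:2 pp1:2 pp2:2
Op 2: fork(P0) -> P2. 3 ppages; refcounts: pp0:3 pp1:3 pp2:3
Op 3: write(P0, v1, 130). refcount(pp1)=3>1 -> COPY to pp3. 4 ppages; refcounts: pp0:3 pp1:2 pp2:3 pp3:1
Op 4: read(P2, v2) -> 46. No state change.
Op 5: write(P2, v0, 134). refcount(pp0)=3>1 -> COPY to pp4. 5 ppages; refcounts: pp0:2 pp1:2 pp2:3 pp3:1 pp4:1
Op 6: write(P0, v0, 165). refcount(pp0)=2>1 -> COPY to pp5. 6 ppages; refcounts: pp0:1 pp1:2 pp2:3 pp3:1 pp4:1 pp5:1
Op 7: write(P2, v1, 195). refcount(pp1)=2>1 -> COPY to pp6. 7 ppages; refcounts: pp0:1 pp1:1 pp2:3 pp3:1 pp4:1 pp5:1 pp6:1
Op 8: write(P1, v1, 176). refcount(pp1)=1 -> write in place. 7 ppages; refcounts: pp0:1 pp1:1 pp2:3 pp3:1 pp4:1 pp5:1 pp6:1
Op 9: fork(P2) -> P3. 7 ppages; refcounts: pp0:1 pp1:1 pp2:4 pp3:1 pp4:2 pp5:1 pp6:2
Op 10: write(P1, v1, 182). refcount(pp1)=1 -> write in place. 7 ppages; refcounts: pp0:1 pp1:1 pp2:4 pp3:1 pp4:2 pp5:1 pp6:2

yes yes yes yes no no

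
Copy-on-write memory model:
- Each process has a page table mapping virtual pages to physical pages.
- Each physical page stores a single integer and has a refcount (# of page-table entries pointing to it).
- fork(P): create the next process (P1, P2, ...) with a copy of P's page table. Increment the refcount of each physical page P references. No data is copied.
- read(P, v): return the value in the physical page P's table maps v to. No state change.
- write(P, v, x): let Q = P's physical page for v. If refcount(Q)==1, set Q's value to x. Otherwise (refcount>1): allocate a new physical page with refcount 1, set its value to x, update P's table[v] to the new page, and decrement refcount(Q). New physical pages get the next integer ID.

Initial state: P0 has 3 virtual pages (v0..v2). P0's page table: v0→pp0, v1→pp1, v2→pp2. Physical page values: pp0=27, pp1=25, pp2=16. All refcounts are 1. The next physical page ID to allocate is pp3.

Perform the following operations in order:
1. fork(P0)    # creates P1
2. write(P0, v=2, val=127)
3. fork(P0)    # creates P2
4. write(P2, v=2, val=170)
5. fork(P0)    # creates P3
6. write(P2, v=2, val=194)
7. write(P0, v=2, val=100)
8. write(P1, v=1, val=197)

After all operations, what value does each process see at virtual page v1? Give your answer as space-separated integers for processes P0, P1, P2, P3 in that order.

Op 1: fork(P0) -> P1. 3 ppages; refcounts: pp0:2 pp1:2 pp2:2
Op 2: write(P0, v2, 127). refcount(pp2)=2>1 -> COPY to pp3. 4 ppages; refcounts: pp0:2 pp1:2 pp2:1 pp3:1
Op 3: fork(P0) -> P2. 4 ppages; refcounts: pp0:3 pp1:3 pp2:1 pp3:2
Op 4: write(P2, v2, 170). refcount(pp3)=2>1 -> COPY to pp4. 5 ppages; refcounts: pp0:3 pp1:3 pp2:1 pp3:1 pp4:1
Op 5: fork(P0) -> P3. 5 ppages; refcounts: pp0:4 pp1:4 pp2:1 pp3:2 pp4:1
Op 6: write(P2, v2, 194). refcount(pp4)=1 -> write in place. 5 ppages; refcounts: pp0:4 pp1:4 pp2:1 pp3:2 pp4:1
Op 7: write(P0, v2, 100). refcount(pp3)=2>1 -> COPY to pp5. 6 ppages; refcounts: pp0:4 pp1:4 pp2:1 pp3:1 pp4:1 pp5:1
Op 8: write(P1, v1, 197). refcount(pp1)=4>1 -> COPY to pp6. 7 ppages; refcounts: pp0:4 pp1:3 pp2:1 pp3:1 pp4:1 pp5:1 pp6:1
P0: v1 -> pp1 = 25
P1: v1 -> pp6 = 197
P2: v1 -> pp1 = 25
P3: v1 -> pp1 = 25

Answer: 25 197 25 25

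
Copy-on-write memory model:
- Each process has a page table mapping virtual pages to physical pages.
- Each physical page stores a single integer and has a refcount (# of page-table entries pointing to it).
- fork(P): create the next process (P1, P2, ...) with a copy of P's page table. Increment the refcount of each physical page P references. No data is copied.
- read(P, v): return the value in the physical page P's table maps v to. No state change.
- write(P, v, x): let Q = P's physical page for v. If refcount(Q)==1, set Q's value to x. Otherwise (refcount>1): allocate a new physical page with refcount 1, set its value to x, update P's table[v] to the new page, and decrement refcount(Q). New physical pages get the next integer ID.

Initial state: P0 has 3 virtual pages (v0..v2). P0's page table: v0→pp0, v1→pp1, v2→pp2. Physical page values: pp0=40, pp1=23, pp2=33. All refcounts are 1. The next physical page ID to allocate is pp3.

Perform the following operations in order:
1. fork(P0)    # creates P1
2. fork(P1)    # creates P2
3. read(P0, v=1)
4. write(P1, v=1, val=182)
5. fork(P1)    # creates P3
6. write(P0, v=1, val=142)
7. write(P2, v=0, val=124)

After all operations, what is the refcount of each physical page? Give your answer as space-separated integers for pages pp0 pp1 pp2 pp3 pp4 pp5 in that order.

Answer: 3 1 4 2 1 1

Derivation:
Op 1: fork(P0) -> P1. 3 ppages; refcounts: pp0:2 pp1:2 pp2:2
Op 2: fork(P1) -> P2. 3 ppages; refcounts: pp0:3 pp1:3 pp2:3
Op 3: read(P0, v1) -> 23. No state change.
Op 4: write(P1, v1, 182). refcount(pp1)=3>1 -> COPY to pp3. 4 ppages; refcounts: pp0:3 pp1:2 pp2:3 pp3:1
Op 5: fork(P1) -> P3. 4 ppages; refcounts: pp0:4 pp1:2 pp2:4 pp3:2
Op 6: write(P0, v1, 142). refcount(pp1)=2>1 -> COPY to pp4. 5 ppages; refcounts: pp0:4 pp1:1 pp2:4 pp3:2 pp4:1
Op 7: write(P2, v0, 124). refcount(pp0)=4>1 -> COPY to pp5. 6 ppages; refcounts: pp0:3 pp1:1 pp2:4 pp3:2 pp4:1 pp5:1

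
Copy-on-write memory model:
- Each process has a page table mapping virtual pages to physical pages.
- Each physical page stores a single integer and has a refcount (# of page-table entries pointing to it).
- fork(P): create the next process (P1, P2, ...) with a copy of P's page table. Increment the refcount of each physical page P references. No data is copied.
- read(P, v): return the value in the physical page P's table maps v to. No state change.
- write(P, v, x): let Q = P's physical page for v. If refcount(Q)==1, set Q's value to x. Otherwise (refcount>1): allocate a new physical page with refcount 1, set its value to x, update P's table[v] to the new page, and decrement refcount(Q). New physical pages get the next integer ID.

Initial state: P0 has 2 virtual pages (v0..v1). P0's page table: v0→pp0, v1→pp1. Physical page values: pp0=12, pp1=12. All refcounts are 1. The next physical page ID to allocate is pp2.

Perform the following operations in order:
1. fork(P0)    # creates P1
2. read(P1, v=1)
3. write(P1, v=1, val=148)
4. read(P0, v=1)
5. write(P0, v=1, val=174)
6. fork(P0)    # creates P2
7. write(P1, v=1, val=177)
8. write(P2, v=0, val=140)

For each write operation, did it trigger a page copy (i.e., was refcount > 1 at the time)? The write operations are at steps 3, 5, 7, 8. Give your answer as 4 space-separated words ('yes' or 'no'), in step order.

Op 1: fork(P0) -> P1. 2 ppages; refcounts: pp0:2 pp1:2
Op 2: read(P1, v1) -> 12. No state change.
Op 3: write(P1, v1, 148). refcount(pp1)=2>1 -> COPY to pp2. 3 ppages; refcounts: pp0:2 pp1:1 pp2:1
Op 4: read(P0, v1) -> 12. No state change.
Op 5: write(P0, v1, 174). refcount(pp1)=1 -> write in place. 3 ppages; refcounts: pp0:2 pp1:1 pp2:1
Op 6: fork(P0) -> P2. 3 ppages; refcounts: pp0:3 pp1:2 pp2:1
Op 7: write(P1, v1, 177). refcount(pp2)=1 -> write in place. 3 ppages; refcounts: pp0:3 pp1:2 pp2:1
Op 8: write(P2, v0, 140). refcount(pp0)=3>1 -> COPY to pp3. 4 ppages; refcounts: pp0:2 pp1:2 pp2:1 pp3:1

yes no no yes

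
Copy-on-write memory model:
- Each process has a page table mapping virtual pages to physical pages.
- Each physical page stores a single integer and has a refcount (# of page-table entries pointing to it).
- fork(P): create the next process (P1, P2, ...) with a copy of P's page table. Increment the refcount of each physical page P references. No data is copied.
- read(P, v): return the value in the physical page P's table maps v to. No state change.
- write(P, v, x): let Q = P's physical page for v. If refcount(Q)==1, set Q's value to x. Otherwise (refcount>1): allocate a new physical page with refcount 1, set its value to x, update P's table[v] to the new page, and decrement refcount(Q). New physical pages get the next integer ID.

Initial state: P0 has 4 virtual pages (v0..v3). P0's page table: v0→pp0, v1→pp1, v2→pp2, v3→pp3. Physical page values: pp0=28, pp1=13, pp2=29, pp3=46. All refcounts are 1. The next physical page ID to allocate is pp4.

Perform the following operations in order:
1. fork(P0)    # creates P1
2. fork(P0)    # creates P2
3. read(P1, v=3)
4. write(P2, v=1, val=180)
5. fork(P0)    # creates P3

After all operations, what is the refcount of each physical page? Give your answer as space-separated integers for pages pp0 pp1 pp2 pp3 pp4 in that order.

Op 1: fork(P0) -> P1. 4 ppages; refcounts: pp0:2 pp1:2 pp2:2 pp3:2
Op 2: fork(P0) -> P2. 4 ppages; refcounts: pp0:3 pp1:3 pp2:3 pp3:3
Op 3: read(P1, v3) -> 46. No state change.
Op 4: write(P2, v1, 180). refcount(pp1)=3>1 -> COPY to pp4. 5 ppages; refcounts: pp0:3 pp1:2 pp2:3 pp3:3 pp4:1
Op 5: fork(P0) -> P3. 5 ppages; refcounts: pp0:4 pp1:3 pp2:4 pp3:4 pp4:1

Answer: 4 3 4 4 1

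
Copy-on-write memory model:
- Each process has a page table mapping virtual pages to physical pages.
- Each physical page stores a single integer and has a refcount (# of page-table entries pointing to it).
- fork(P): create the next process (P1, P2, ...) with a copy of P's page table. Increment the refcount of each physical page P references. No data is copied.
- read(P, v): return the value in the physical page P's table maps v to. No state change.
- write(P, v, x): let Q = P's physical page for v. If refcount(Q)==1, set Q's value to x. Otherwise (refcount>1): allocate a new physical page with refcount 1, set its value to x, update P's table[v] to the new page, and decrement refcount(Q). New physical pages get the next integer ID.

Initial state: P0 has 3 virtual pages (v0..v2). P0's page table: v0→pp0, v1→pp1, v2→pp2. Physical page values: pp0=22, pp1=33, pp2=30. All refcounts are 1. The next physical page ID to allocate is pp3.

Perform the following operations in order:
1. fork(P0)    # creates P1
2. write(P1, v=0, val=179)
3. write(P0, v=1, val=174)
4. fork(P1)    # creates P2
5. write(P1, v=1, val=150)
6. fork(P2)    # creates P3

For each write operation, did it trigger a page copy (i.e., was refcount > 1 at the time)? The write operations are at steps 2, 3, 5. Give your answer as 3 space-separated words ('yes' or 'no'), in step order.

Op 1: fork(P0) -> P1. 3 ppages; refcounts: pp0:2 pp1:2 pp2:2
Op 2: write(P1, v0, 179). refcount(pp0)=2>1 -> COPY to pp3. 4 ppages; refcounts: pp0:1 pp1:2 pp2:2 pp3:1
Op 3: write(P0, v1, 174). refcount(pp1)=2>1 -> COPY to pp4. 5 ppages; refcounts: pp0:1 pp1:1 pp2:2 pp3:1 pp4:1
Op 4: fork(P1) -> P2. 5 ppages; refcounts: pp0:1 pp1:2 pp2:3 pp3:2 pp4:1
Op 5: write(P1, v1, 150). refcount(pp1)=2>1 -> COPY to pp5. 6 ppages; refcounts: pp0:1 pp1:1 pp2:3 pp3:2 pp4:1 pp5:1
Op 6: fork(P2) -> P3. 6 ppages; refcounts: pp0:1 pp1:2 pp2:4 pp3:3 pp4:1 pp5:1

yes yes yes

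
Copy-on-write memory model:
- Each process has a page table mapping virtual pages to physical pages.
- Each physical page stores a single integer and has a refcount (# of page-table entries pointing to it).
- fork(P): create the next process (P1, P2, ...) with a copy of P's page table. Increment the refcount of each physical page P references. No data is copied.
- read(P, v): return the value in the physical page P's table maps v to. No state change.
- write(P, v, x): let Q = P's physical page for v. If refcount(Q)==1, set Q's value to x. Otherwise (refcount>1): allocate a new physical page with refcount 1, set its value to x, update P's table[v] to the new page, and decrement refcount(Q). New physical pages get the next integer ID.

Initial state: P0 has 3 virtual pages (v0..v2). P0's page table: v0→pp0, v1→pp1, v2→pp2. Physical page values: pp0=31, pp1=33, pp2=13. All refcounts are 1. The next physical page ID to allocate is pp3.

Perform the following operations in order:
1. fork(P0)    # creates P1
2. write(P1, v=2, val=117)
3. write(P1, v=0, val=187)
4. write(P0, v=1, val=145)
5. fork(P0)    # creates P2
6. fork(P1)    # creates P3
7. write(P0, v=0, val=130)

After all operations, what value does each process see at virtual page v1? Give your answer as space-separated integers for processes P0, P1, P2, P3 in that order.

Op 1: fork(P0) -> P1. 3 ppages; refcounts: pp0:2 pp1:2 pp2:2
Op 2: write(P1, v2, 117). refcount(pp2)=2>1 -> COPY to pp3. 4 ppages; refcounts: pp0:2 pp1:2 pp2:1 pp3:1
Op 3: write(P1, v0, 187). refcount(pp0)=2>1 -> COPY to pp4. 5 ppages; refcounts: pp0:1 pp1:2 pp2:1 pp3:1 pp4:1
Op 4: write(P0, v1, 145). refcount(pp1)=2>1 -> COPY to pp5. 6 ppages; refcounts: pp0:1 pp1:1 pp2:1 pp3:1 pp4:1 pp5:1
Op 5: fork(P0) -> P2. 6 ppages; refcounts: pp0:2 pp1:1 pp2:2 pp3:1 pp4:1 pp5:2
Op 6: fork(P1) -> P3. 6 ppages; refcounts: pp0:2 pp1:2 pp2:2 pp3:2 pp4:2 pp5:2
Op 7: write(P0, v0, 130). refcount(pp0)=2>1 -> COPY to pp6. 7 ppages; refcounts: pp0:1 pp1:2 pp2:2 pp3:2 pp4:2 pp5:2 pp6:1
P0: v1 -> pp5 = 145
P1: v1 -> pp1 = 33
P2: v1 -> pp5 = 145
P3: v1 -> pp1 = 33

Answer: 145 33 145 33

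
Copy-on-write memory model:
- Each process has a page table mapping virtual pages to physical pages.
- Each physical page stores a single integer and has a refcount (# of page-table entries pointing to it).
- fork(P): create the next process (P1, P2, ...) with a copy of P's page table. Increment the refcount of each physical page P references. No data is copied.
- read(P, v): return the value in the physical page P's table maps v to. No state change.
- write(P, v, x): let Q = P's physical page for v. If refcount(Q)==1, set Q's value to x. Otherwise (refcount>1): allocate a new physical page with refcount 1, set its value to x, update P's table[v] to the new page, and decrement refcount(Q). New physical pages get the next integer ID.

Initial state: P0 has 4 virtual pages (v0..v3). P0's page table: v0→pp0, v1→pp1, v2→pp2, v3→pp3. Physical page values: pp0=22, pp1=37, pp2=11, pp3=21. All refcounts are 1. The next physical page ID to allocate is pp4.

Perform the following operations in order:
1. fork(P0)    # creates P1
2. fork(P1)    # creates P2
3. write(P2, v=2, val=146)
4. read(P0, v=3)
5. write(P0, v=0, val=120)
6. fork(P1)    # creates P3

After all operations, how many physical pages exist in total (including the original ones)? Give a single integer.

Op 1: fork(P0) -> P1. 4 ppages; refcounts: pp0:2 pp1:2 pp2:2 pp3:2
Op 2: fork(P1) -> P2. 4 ppages; refcounts: pp0:3 pp1:3 pp2:3 pp3:3
Op 3: write(P2, v2, 146). refcount(pp2)=3>1 -> COPY to pp4. 5 ppages; refcounts: pp0:3 pp1:3 pp2:2 pp3:3 pp4:1
Op 4: read(P0, v3) -> 21. No state change.
Op 5: write(P0, v0, 120). refcount(pp0)=3>1 -> COPY to pp5. 6 ppages; refcounts: pp0:2 pp1:3 pp2:2 pp3:3 pp4:1 pp5:1
Op 6: fork(P1) -> P3. 6 ppages; refcounts: pp0:3 pp1:4 pp2:3 pp3:4 pp4:1 pp5:1

Answer: 6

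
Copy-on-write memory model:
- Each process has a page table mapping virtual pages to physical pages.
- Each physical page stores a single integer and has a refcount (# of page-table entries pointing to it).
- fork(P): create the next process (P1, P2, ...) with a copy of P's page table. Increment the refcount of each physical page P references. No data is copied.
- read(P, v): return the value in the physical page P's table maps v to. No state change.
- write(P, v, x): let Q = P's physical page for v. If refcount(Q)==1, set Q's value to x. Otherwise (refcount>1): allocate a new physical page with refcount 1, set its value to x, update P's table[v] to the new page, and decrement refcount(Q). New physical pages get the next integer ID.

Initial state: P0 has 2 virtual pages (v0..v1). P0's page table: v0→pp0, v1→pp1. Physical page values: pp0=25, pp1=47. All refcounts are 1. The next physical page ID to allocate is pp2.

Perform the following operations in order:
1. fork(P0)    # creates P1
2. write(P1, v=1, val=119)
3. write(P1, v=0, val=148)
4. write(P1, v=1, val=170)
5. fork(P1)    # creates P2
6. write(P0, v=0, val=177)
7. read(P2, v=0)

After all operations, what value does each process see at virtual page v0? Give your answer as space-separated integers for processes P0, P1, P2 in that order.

Answer: 177 148 148

Derivation:
Op 1: fork(P0) -> P1. 2 ppages; refcounts: pp0:2 pp1:2
Op 2: write(P1, v1, 119). refcount(pp1)=2>1 -> COPY to pp2. 3 ppages; refcounts: pp0:2 pp1:1 pp2:1
Op 3: write(P1, v0, 148). refcount(pp0)=2>1 -> COPY to pp3. 4 ppages; refcounts: pp0:1 pp1:1 pp2:1 pp3:1
Op 4: write(P1, v1, 170). refcount(pp2)=1 -> write in place. 4 ppages; refcounts: pp0:1 pp1:1 pp2:1 pp3:1
Op 5: fork(P1) -> P2. 4 ppages; refcounts: pp0:1 pp1:1 pp2:2 pp3:2
Op 6: write(P0, v0, 177). refcount(pp0)=1 -> write in place. 4 ppages; refcounts: pp0:1 pp1:1 pp2:2 pp3:2
Op 7: read(P2, v0) -> 148. No state change.
P0: v0 -> pp0 = 177
P1: v0 -> pp3 = 148
P2: v0 -> pp3 = 148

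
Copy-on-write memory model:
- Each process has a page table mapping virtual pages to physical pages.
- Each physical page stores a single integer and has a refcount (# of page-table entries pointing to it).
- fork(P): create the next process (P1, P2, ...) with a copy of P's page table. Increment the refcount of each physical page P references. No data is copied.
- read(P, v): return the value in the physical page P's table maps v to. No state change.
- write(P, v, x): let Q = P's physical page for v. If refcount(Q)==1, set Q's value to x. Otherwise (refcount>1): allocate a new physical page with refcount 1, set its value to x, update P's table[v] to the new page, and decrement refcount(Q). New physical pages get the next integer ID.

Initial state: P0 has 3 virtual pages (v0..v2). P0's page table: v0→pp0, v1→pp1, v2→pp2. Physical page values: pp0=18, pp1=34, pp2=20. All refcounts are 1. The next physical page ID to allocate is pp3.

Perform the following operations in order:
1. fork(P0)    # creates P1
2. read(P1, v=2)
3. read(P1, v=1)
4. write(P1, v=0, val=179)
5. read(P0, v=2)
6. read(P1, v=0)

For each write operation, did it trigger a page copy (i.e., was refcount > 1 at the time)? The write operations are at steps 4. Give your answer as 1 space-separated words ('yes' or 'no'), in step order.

Op 1: fork(P0) -> P1. 3 ppages; refcounts: pp0:2 pp1:2 pp2:2
Op 2: read(P1, v2) -> 20. No state change.
Op 3: read(P1, v1) -> 34. No state change.
Op 4: write(P1, v0, 179). refcount(pp0)=2>1 -> COPY to pp3. 4 ppages; refcounts: pp0:1 pp1:2 pp2:2 pp3:1
Op 5: read(P0, v2) -> 20. No state change.
Op 6: read(P1, v0) -> 179. No state change.

yes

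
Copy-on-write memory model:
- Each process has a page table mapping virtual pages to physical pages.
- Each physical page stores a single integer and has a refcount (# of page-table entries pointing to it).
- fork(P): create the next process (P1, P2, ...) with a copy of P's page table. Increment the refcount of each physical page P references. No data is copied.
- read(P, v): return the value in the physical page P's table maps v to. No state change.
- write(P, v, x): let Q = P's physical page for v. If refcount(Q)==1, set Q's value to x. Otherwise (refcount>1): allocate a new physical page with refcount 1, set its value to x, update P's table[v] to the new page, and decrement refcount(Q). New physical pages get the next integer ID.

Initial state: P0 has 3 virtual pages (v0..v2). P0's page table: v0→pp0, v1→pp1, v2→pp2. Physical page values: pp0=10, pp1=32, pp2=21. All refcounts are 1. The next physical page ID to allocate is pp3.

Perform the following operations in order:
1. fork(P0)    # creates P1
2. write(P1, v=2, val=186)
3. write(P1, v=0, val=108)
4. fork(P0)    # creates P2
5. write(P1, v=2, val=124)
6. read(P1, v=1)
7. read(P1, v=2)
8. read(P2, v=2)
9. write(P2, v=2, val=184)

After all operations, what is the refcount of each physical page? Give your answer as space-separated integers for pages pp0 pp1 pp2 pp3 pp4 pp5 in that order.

Op 1: fork(P0) -> P1. 3 ppages; refcounts: pp0:2 pp1:2 pp2:2
Op 2: write(P1, v2, 186). refcount(pp2)=2>1 -> COPY to pp3. 4 ppages; refcounts: pp0:2 pp1:2 pp2:1 pp3:1
Op 3: write(P1, v0, 108). refcount(pp0)=2>1 -> COPY to pp4. 5 ppages; refcounts: pp0:1 pp1:2 pp2:1 pp3:1 pp4:1
Op 4: fork(P0) -> P2. 5 ppages; refcounts: pp0:2 pp1:3 pp2:2 pp3:1 pp4:1
Op 5: write(P1, v2, 124). refcount(pp3)=1 -> write in place. 5 ppages; refcounts: pp0:2 pp1:3 pp2:2 pp3:1 pp4:1
Op 6: read(P1, v1) -> 32. No state change.
Op 7: read(P1, v2) -> 124. No state change.
Op 8: read(P2, v2) -> 21. No state change.
Op 9: write(P2, v2, 184). refcount(pp2)=2>1 -> COPY to pp5. 6 ppages; refcounts: pp0:2 pp1:3 pp2:1 pp3:1 pp4:1 pp5:1

Answer: 2 3 1 1 1 1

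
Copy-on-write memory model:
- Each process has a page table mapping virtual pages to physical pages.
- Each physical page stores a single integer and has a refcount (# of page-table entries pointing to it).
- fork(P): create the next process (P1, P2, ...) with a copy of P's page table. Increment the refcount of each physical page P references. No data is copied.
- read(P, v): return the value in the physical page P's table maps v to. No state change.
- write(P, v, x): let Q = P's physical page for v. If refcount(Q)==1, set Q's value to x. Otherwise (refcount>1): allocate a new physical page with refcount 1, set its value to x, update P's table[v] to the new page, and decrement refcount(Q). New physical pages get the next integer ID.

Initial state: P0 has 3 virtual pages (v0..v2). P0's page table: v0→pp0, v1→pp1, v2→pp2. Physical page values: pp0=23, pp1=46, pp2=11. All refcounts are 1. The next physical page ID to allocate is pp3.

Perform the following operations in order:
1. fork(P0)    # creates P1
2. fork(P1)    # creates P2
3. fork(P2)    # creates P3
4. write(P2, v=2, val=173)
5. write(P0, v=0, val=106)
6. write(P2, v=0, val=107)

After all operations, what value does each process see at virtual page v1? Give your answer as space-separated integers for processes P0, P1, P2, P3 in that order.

Op 1: fork(P0) -> P1. 3 ppages; refcounts: pp0:2 pp1:2 pp2:2
Op 2: fork(P1) -> P2. 3 ppages; refcounts: pp0:3 pp1:3 pp2:3
Op 3: fork(P2) -> P3. 3 ppages; refcounts: pp0:4 pp1:4 pp2:4
Op 4: write(P2, v2, 173). refcount(pp2)=4>1 -> COPY to pp3. 4 ppages; refcounts: pp0:4 pp1:4 pp2:3 pp3:1
Op 5: write(P0, v0, 106). refcount(pp0)=4>1 -> COPY to pp4. 5 ppages; refcounts: pp0:3 pp1:4 pp2:3 pp3:1 pp4:1
Op 6: write(P2, v0, 107). refcount(pp0)=3>1 -> COPY to pp5. 6 ppages; refcounts: pp0:2 pp1:4 pp2:3 pp3:1 pp4:1 pp5:1
P0: v1 -> pp1 = 46
P1: v1 -> pp1 = 46
P2: v1 -> pp1 = 46
P3: v1 -> pp1 = 46

Answer: 46 46 46 46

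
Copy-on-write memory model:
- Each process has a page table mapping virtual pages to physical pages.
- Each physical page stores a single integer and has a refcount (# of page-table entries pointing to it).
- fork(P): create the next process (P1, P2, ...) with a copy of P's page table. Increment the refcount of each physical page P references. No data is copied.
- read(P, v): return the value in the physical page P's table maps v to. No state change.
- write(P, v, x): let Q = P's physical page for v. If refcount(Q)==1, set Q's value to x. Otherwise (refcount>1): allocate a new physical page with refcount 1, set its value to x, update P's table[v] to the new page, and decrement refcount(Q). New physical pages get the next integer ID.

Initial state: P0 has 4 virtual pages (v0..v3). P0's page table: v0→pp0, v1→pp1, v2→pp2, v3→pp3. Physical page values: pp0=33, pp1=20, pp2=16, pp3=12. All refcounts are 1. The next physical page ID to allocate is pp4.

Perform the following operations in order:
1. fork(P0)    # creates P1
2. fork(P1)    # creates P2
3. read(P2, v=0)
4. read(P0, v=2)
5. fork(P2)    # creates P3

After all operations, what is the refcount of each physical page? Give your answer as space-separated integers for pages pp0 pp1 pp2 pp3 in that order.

Answer: 4 4 4 4

Derivation:
Op 1: fork(P0) -> P1. 4 ppages; refcounts: pp0:2 pp1:2 pp2:2 pp3:2
Op 2: fork(P1) -> P2. 4 ppages; refcounts: pp0:3 pp1:3 pp2:3 pp3:3
Op 3: read(P2, v0) -> 33. No state change.
Op 4: read(P0, v2) -> 16. No state change.
Op 5: fork(P2) -> P3. 4 ppages; refcounts: pp0:4 pp1:4 pp2:4 pp3:4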